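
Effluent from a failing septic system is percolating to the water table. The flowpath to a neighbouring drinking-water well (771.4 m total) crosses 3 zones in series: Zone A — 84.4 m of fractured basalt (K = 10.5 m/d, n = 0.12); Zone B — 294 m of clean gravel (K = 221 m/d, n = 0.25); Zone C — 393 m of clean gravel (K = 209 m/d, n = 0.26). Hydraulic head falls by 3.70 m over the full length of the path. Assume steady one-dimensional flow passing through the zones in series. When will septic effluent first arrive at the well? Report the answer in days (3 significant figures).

565 days

Continuity: the same q passes through each zone, so ΔH = q·Σ(L_j/K_j) — the zones act as resistances in series.
Σ(L/K) = 84.4/10.5 + 294/221 + 393/209 = 8.038 + 1.330 + 1.880 = 11.25 d
q = ΔH / Σ(L/K) = 3.70 / 11.25 = 0.3289 m/d (same in every zone)
Zone A: v = q/n = 0.3289/0.12 = 2.741 m/d → t_A = 84.4/2.741 = 30.79 d
Zone B: v = q/n = 0.3289/0.25 = 1.316 m/d → t_B = 294/1.316 = 223.5 d
Zone C: v = q/n = 0.3289/0.26 = 1.265 m/d → t_C = 393/1.265 = 310.6 d
Total t = 30.79 + 223.5 + 310.6 = 564.9 d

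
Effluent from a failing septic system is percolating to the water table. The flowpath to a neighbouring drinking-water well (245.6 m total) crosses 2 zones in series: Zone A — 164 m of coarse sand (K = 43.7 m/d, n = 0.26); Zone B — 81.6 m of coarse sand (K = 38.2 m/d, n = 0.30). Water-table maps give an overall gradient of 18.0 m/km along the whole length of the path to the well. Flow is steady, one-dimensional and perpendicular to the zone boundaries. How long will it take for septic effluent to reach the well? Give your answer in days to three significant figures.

89.4 days

Steady 1-D flow in series ⇒ the Darcy flux q is identical in every zone and the zone head losses add (resistances L/K in series).
Σ(L/K) = 164/43.7 + 81.6/38.2 = 3.753 + 2.136 = 5.889 d
K_eq = L_total / Σ(L/K) = 245.6 / 5.889 = 41.70 m/d
q = K_eq · i = 41.70 × 0.018 = 0.7507 m/d (same in every zone)
Zone A: v = q/n = 0.7507/0.26 = 2.887 m/d → t_A = 164/2.887 = 56.80 d
Zone B: v = q/n = 0.7507/0.30 = 2.502 m/d → t_B = 81.6/2.502 = 32.61 d
Total t = 56.80 + 32.61 = 89.41 d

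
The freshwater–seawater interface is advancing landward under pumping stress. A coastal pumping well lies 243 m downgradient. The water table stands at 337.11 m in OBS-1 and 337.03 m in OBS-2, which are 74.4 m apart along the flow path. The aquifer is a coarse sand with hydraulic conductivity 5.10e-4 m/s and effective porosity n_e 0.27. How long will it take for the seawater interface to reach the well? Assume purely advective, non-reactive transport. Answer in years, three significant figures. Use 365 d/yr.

3.79 years

Hydraulic gradient i = (337.11 − 337.03) / 74.4 = 0.08 / 74.4 = 0.001075
K = 5.10e-4 m/s × 86400 s/d = 44.06 m/d
Specific discharge q = 44.06 × 0.001075 = 0.04738 m/d
Average linear velocity = 0.04738 / 0.27 = 0.1755 m/d
t = L / v = 243 / 0.1755 = 1385 d
   = 1385 / 365 = 3.79 yr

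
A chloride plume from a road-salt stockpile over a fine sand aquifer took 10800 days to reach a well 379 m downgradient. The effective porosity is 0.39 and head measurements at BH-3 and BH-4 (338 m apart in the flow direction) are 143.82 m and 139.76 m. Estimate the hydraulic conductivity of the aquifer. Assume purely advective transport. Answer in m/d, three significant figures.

Hydraulic gradient i = (143.82 − 139.76) / 338 = 4.06 / 338 = 0.01201
v = L / t = 379 / 10800 = 0.03509 m/d
K = v · n / i = 0.03509 × 0.39 / 0.01201 = 1.14 m/d

1.14 m/d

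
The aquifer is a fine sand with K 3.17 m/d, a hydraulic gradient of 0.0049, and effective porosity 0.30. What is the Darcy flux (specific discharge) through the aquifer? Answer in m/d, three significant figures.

0.0155 m/d

Darcy flux q = K·i = 3.17 × 0.0049 = 0.01553 m/d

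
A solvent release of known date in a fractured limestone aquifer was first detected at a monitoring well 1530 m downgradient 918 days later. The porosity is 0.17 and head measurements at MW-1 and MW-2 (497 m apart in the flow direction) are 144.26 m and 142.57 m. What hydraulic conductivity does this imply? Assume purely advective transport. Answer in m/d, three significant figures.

Hydraulic gradient i = (144.26 − 142.57) / 497 = 1.69 / 497 = 0.003400
v = L / t = 1530 / 918 = 1.667 m/d
K = v · n / i = 1.667 × 0.17 / 0.003400 = 83.3 m/d

83.3 m/d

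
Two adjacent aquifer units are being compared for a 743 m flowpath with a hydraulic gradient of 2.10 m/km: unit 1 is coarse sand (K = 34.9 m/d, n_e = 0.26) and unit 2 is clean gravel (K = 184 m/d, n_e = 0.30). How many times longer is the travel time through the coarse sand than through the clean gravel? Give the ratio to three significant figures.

4.57

Unit 1 (coarse sand): v = 34.9×0.0021/0.26 = 0.2819 m/d, t = 743/0.2819 = 2636 d
Unit 2 (clean gravel): v = 184×0.0021/0.30 = 1.288 m/d, t = 743/1.288 = 576.9 d
t(coarse sand) / t(clean gravel) = 2636/576.9 = 4.57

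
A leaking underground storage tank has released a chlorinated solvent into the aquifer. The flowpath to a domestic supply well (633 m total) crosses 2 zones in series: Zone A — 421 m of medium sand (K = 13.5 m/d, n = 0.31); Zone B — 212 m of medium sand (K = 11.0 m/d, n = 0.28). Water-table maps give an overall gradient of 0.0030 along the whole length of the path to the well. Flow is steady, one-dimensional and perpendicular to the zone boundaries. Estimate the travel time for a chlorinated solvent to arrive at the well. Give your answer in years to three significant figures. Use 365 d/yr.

13.8 years

Continuity: the same q passes through each zone, so ΔH = q·Σ(L_j/K_j) — the zones act as resistances in series.
Σ(L/K) = 421/13.5 + 212/11.0 = 31.19 + 19.27 = 50.46 d
K_eq = L_total / Σ(L/K) = 633 / 50.46 = 12.55 m/d
q = K_eq · i = 12.55 × 0.0030 = 0.03764 m/d (same in every zone)
Zone A: v = q/n = 0.03764/0.31 = 0.1214 m/d → t_A = 421/0.1214 = 3468 d
Zone B: v = q/n = 0.03764/0.28 = 0.1344 m/d → t_B = 212/0.1344 = 1577 d
Total t = 3468 + 1577 = 5045 d
   = 5045 / 365 = 13.8 yr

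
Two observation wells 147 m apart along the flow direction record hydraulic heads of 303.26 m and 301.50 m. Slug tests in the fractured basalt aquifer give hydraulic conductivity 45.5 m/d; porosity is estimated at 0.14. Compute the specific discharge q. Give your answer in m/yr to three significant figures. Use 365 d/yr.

199 m/yr

Hydraulic gradient i = (303.26 − 301.50) / 147 = 1.76 / 147 = 0.01197
Specific discharge q = 45.5 × 0.01197 = 0.5448 m/d
   = 0.5448 × 365 = 199 m/yr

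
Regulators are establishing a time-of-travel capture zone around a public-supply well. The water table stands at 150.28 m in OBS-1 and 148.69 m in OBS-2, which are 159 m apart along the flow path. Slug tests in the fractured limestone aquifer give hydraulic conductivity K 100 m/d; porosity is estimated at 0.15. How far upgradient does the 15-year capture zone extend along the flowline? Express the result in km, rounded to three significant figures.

Hydraulic gradient i = (150.28 − 148.69) / 159 = 1.59 / 159 = 0.01000
q = Ki = 100 × 0.01000 = 1.000 m/d
v = Ki/n = 100·0.01000/0.15 = 6.667 m/d
T = 15 yr × 365 = 5475 d
L = v × T = 6.667 × 5475 = 36500 m
   = 36.5 km

36.5 km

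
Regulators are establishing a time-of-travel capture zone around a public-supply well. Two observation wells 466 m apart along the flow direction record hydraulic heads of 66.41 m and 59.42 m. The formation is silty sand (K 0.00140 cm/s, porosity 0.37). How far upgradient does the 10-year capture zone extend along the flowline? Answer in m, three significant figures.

179 m

Hydraulic gradient i = (66.41 − 59.42) / 466 = 6.99 / 466 = 0.01500
K = 0.00140 cm/s × 864 = 1.210 m/d
q = Ki = 1.210 × 0.01500 = 0.01814 m/d
v = Ki/n = 1.210·0.01500/0.37 = 0.04904 m/d
T = 10 yr × 365 = 3650 d
L = v × T = 0.04904 × 3650 = 179.0 m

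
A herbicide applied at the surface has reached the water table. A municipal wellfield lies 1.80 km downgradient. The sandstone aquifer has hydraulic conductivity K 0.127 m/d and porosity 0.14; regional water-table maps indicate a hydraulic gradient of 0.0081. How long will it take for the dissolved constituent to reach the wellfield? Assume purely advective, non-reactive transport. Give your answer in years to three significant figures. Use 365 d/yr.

671 years

Specific discharge q = 0.127 × 0.0081 = 0.001029 m/d
v = Ki/n = 0.127·0.0081/0.14 = 0.007348 m/d
L = 1.80 km = 1800 m
t = L / v = 1800 / 0.007348 = 245000 d
   = 245000 / 365 = 671 yr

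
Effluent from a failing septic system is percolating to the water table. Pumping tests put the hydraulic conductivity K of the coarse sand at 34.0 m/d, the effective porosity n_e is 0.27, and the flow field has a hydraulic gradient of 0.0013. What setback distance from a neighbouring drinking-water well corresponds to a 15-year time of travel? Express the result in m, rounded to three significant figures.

Specific discharge q = 34.0 × 0.0013 = 0.04420 m/d
Seepage velocity v = q / n = 0.04420 / 0.27 = 0.1637 m/d
T = 15 yr × 365 = 5475 d
L = v × T = 0.1637 × 5475 = 896.3 m

896 m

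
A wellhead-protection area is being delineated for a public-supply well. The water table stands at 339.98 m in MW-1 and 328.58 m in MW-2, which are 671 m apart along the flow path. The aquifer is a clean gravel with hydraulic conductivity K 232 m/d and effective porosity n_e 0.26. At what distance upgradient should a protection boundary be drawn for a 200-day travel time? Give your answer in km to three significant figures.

Hydraulic gradient i = (339.98 − 328.58) / 671 = 11.40 / 671 = 0.01699
q = Ki = 232 × 0.01699 = 3.942 m/d
Average linear velocity = 3.942 / 0.26 = 15.16 m/d
L = v × T = 15.16 × 200 = 3032 m
   = 3.03 km

3.03 km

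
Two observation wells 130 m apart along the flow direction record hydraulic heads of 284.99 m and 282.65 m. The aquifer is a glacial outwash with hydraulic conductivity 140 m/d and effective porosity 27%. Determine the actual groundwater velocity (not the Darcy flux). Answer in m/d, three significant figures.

9.33 m/d

Hydraulic gradient i = (284.99 − 282.65) / 130 = 2.34 / 130 = 0.01800
Specific discharge q = 140 × 0.01800 = 2.520 m/d
Average linear velocity = 2.520 / 0.27 = 9.333 m/d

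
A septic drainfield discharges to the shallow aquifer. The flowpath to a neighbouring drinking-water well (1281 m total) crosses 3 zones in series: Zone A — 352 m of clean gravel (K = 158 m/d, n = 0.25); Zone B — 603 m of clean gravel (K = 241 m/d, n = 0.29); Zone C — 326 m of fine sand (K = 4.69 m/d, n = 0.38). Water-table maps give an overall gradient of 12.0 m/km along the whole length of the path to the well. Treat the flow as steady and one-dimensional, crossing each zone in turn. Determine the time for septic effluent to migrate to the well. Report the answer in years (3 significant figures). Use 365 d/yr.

5.12 years

Continuity: the same q passes through each zone, so ΔH = q·Σ(L_j/K_j) — the zones act as resistances in series.
Σ(L/K) = 352/158 + 603/241 + 326/4.69 = 2.228 + 2.502 + 69.51 = 74.24 d
K_eq = L_total / Σ(L/K) = 1281 / 74.24 = 17.25 m/d
q = K_eq · i = 17.25 × 0.012 = 0.2071 m/d (same in every zone)
Zone A: v = q/n = 0.2071/0.25 = 0.8282 m/d → t_A = 352/0.8282 = 425.0 d
Zone B: v = q/n = 0.2071/0.29 = 0.7140 m/d → t_B = 603/0.7140 = 844.5 d
Zone C: v = q/n = 0.2071/0.38 = 0.5449 m/d → t_C = 326/0.5449 = 598.3 d
Total t = 425.0 + 844.5 + 598.3 = 1868 d
   = 1868 / 365 = 5.12 yr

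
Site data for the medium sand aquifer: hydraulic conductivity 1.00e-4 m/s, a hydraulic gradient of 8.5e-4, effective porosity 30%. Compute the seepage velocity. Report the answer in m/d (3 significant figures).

0.0245 m/d

K = 1.00e-4 m/s × 86400 s/d = 8.640 m/d
q = Ki = 8.640 × 8.5e-4 = 0.007344 m/d
Average linear velocity = 0.007344 / 0.30 = 0.02448 m/d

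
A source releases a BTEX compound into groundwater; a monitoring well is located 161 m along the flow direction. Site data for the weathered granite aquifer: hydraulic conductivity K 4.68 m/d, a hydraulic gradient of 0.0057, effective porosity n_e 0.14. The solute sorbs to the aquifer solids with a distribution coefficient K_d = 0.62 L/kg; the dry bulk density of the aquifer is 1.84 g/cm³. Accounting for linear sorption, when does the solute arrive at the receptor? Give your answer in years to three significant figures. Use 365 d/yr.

Specific discharge q = 4.68 × 0.0057 = 0.02668 m/d
Average linear velocity = 0.02668 / 0.14 = 0.1905 m/d
Retardation R = 1 + ρ_b·K_d/n = 1 + 1.84×0.62/0.14 = 9.149
Contaminant velocity v_c = v/R = 0.1905/9.149 = 0.02083 m/d
t = L/v_c = 161/0.02083 = 7730 d
   = 7730/365 = 21.2 yr

21.2 years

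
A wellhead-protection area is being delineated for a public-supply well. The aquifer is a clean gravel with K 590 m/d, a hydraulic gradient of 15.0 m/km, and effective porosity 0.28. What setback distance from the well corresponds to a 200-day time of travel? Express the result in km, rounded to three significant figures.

6.32 km

Darcy flux q = K·i = 590 × 0.015 = 8.850 m/d
v = Ki/n = 590·0.015/0.28 = 31.61 m/d
L = v × T = 31.61 × 200 = 6321 m
   = 6.32 km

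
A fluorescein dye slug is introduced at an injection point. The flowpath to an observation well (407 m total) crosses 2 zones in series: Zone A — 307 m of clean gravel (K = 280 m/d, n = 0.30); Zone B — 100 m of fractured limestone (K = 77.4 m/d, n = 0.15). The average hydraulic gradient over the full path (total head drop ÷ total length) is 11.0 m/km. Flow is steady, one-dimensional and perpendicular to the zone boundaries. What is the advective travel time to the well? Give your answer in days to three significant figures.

Steady 1-D flow in series ⇒ the Darcy flux q is identical in every zone and the zone head losses add (resistances L/K in series).
Σ(L/K) = 307/280 + 100/77.4 = 1.096 + 1.292 = 2.388 d
K_eq = L_total / Σ(L/K) = 407 / 2.388 = 170.4 m/d
q = K_eq · i = 170.4 × 0.011 = 1.874 m/d (same in every zone)
Zone A: v = q/n = 1.874/0.30 = 6.248 m/d → t_A = 307/6.248 = 49.13 d
Zone B: v = q/n = 1.874/0.15 = 12.50 m/d → t_B = 100/12.50 = 8.002 d
Total t = 49.13 + 8.002 = 57.14 d

57.1 days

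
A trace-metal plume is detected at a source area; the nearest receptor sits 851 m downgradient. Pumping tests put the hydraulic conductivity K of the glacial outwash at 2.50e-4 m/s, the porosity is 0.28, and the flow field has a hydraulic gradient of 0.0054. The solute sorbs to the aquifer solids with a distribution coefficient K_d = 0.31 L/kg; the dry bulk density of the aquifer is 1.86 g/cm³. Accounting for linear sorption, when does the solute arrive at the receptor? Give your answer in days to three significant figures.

K = 2.50e-4 m/s × 86400 s/d = 21.60 m/d
Darcy flux q = K·i = 21.60 × 0.0054 = 0.1166 m/d
Average linear velocity = 0.1166 / 0.28 = 0.4166 m/d
Retardation R = 1 + ρ_b·K_d/n = 1 + 1.86×0.31/0.28 = 3.059
Contaminant velocity v_c = v/R = 0.4166/3.059 = 0.1362 m/d
t = L/v_c = 851/0.1362 = 6250 d

6250 days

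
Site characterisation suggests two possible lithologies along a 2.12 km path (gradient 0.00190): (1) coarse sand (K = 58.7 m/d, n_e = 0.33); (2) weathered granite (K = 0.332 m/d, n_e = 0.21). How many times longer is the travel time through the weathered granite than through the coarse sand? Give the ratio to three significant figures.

113

Unit 1 (coarse sand): v = 58.7×0.0019/0.33 = 0.3380 m/d, t = 2120/0.3380 = 6273 d
Unit 2 (weathered granite): v = 0.332×0.0019/0.21 = 0.003004 m/d, t = 2120/0.003004 = 705800 d
t(weathered granite) / t(coarse sand) = 705800/6273 = 113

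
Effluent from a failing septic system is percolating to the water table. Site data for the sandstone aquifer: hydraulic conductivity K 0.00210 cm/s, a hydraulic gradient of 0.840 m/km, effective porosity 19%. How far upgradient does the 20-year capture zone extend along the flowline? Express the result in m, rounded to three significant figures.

58.6 m

K = 0.00210 cm/s × 864 = 1.814 m/d
Specific discharge q = 1.814 × 8.4e-4 = 0.001524 m/d
v = Ki/n = 1.814·8.4e-4/0.19 = 0.008022 m/d
T = 20 yr × 365 = 7300 d
L = v × T = 0.008022 × 7300 = 58.56 m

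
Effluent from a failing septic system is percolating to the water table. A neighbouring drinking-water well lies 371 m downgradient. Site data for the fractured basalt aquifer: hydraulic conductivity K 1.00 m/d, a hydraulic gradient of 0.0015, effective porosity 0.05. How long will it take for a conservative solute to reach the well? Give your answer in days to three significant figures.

Specific discharge q = 1.00 × 0.0015 = 0.001500 m/d
Average linear velocity = 0.001500 / 0.05 = 0.03000 m/d
t = L / v = 371 / 0.03000 = 12370 d

12400 days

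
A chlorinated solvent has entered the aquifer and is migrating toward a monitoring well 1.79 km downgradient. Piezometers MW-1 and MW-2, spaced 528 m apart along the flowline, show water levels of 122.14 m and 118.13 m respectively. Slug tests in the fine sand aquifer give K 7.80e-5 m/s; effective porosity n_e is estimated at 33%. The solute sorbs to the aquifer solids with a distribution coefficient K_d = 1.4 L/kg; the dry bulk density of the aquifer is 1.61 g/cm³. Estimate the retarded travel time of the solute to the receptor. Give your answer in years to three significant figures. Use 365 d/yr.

Hydraulic gradient i = (122.14 − 118.13) / 528 = 4.01 / 528 = 0.007595
K = 7.80e-5 m/s × 86400 s/d = 6.739 m/d
Darcy flux q = K·i = 6.739 × 0.007595 = 0.05118 m/d
v = Ki/n = 6.739·0.007595/0.33 = 0.1551 m/d
Retardation R = 1 + ρ_b·K_d/n = 1 + 1.61×1.4/0.33 = 7.830
Contaminant velocity v_c = v/R = 0.1551/7.830 = 0.01981 m/d
L = 1.79 km = 1790 m
t = L/v_c = 1790/0.01981 = 90370 d
   = 90370/365 = 248 yr

248 years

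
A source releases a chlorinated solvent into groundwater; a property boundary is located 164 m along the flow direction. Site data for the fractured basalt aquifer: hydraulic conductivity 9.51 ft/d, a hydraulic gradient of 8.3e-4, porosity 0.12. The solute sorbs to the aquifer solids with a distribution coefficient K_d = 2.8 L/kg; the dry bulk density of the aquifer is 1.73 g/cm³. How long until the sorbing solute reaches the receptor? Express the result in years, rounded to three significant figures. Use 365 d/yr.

K = 9.51 ft/d × 0.3048 = 2.899 m/d
Darcy flux q = K·i = 2.899 × 8.3e-4 = 0.002406 m/d
v_s = q/n_e = 0.002406/0.12 = 0.02005 m/d
Retardation R = 1 + ρ_b·K_d/n = 1 + 1.73×2.8/0.12 = 41.37
Contaminant velocity v_c = v/R = 0.02005/41.37 = 4.847e-4 m/d
t = L/v_c = 164/4.847e-4 = 338400 d
   = 338400/365 = 927 yr

927 years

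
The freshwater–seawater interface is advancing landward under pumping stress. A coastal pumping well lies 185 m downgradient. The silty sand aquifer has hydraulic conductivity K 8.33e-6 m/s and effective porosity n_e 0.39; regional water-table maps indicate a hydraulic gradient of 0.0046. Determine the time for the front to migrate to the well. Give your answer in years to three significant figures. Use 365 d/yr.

59.7 years

K = 8.33e-6 m/s × 86400 s/d = 0.7197 m/d
Specific discharge q = 0.7197 × 0.0046 = 0.003311 m/d
Seepage velocity v = q / n = 0.003311 / 0.39 = 0.008489 m/d
t = L / v = 185 / 0.008489 = 21790 d
   = 21790 / 365 = 59.7 yr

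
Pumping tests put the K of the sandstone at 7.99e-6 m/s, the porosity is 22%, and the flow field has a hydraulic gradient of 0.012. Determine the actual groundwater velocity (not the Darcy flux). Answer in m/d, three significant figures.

0.0377 m/d

K = 7.99e-6 m/s × 86400 s/d = 0.6903 m/d
Specific discharge q = 0.6903 × 0.012 = 0.008284 m/d
v = Ki/n = 0.6903·0.012/0.22 = 0.03765 m/d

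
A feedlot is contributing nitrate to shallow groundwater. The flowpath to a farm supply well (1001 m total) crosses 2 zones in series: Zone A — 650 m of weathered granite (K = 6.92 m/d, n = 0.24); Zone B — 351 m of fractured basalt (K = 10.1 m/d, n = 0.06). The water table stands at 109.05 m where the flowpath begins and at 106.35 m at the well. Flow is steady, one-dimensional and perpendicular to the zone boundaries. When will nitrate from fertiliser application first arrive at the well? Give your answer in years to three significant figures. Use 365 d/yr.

Total head drop ΔH = 109.05 − 106.35 = 2.70 m
Steady 1-D flow in series ⇒ the Darcy flux q is identical in every zone and the zone head losses add (resistances L/K in series).
Σ(L/K) = 650/6.92 + 351/10.1 = 93.93 + 34.75 = 128.7 d
q = ΔH / Σ(L/K) = 2.70 / 128.7 = 0.02098 m/d (same in every zone)
Zone A: v = q/n = 0.02098/0.24 = 0.08742 m/d → t_A = 650/0.08742 = 7435 d
Zone B: v = q/n = 0.02098/0.06 = 0.3497 m/d → t_B = 351/0.3497 = 1004 d
Total t = 7435 + 1004 = 8439 d
   = 8439 / 365 = 23.1 yr

23.1 years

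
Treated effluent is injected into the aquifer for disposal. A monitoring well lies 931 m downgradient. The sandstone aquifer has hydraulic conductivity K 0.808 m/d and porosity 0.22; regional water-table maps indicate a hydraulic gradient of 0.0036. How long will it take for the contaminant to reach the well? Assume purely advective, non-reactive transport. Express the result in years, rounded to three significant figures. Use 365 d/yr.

q = Ki = 0.808 × 0.0036 = 0.002909 m/d
Average linear velocity = 0.002909 / 0.22 = 0.01322 m/d
t = L / v = 931 / 0.01322 = 70410 d
   = 70410 / 365 = 193 yr

193 years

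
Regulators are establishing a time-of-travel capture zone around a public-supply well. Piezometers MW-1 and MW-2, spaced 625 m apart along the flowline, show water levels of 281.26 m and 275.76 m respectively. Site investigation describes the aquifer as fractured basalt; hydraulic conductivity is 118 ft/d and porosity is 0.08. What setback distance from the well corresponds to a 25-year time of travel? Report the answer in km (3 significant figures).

36.1 km

Hydraulic gradient i = (281.26 − 275.76) / 625 = 5.50 / 625 = 0.008800
K = 118 ft/d × 0.3048 = 35.97 m/d
Specific discharge q = 35.97 × 0.008800 = 0.3165 m/d
Seepage velocity v = q / n = 0.3165 / 0.08 = 3.956 m/d
T = 25 yr × 365 = 9125 d
L = v × T = 3.956 × 9125 = 36100 m
   = 36.1 km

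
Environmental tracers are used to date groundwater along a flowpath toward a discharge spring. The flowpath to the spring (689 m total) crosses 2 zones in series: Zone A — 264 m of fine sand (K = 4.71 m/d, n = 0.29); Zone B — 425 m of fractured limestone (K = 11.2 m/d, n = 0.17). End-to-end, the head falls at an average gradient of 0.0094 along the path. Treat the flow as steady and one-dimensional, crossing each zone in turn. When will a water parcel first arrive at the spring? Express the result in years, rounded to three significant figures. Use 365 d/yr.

For zones in series the flux q is common to all zones; the equivalent conductivity is the harmonic (thickness-weighted) mean, K_eq = L_total / Σ(L_j/K_j).
Σ(L/K) = 264/4.71 + 425/11.2 = 56.05 + 37.95 = 94.00 d
K_eq = L_total / Σ(L/K) = 689 / 94.00 = 7.330 m/d
q = K_eq · i = 7.330 × 0.0094 = 0.06890 m/d (same in every zone)
Zone A: v = q/n = 0.06890/0.29 = 0.2376 m/d → t_A = 264/0.2376 = 1111 d
Zone B: v = q/n = 0.06890/0.17 = 0.4053 m/d → t_B = 425/0.4053 = 1049 d
Total t = 1111 + 1049 = 2160 d
   = 2160 / 365 = 5.92 yr

5.92 years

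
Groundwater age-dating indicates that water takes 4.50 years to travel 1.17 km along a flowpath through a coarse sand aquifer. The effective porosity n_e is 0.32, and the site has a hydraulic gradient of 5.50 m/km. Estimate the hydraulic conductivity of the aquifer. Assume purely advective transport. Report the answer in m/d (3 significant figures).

41.4 m/d

t = 4.50 years = 1643 d
L = 1.17 km = 1170 m
v = L / t = 1170 / 1643 = 0.7123 m/d
K = v · n / i = 0.7123 × 0.32 / 0.0055 = 41.4 m/d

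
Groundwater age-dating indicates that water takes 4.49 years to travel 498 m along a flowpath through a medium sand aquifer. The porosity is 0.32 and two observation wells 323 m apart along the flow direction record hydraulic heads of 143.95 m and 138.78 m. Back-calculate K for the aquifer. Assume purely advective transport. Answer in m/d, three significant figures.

6.08 m/d

Hydraulic gradient i = (143.95 − 138.78) / 323 = 5.17 / 323 = 0.01601
t = 4.49 years = 1639 d
v = L / t = 498 / 1639 = 0.3039 m/d
K = v · n / i = 0.3039 × 0.32 / 0.01601 = 6.08 m/d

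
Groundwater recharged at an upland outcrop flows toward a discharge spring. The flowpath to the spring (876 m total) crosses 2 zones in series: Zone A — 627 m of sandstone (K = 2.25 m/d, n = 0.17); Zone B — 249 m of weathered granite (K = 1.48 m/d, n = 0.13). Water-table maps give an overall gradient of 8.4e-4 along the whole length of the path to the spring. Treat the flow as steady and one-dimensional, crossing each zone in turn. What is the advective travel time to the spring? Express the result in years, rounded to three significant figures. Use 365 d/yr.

Continuity: the same q passes through each zone, so ΔH = q·Σ(L_j/K_j) — the zones act as resistances in series.
Σ(L/K) = 627/2.25 + 249/1.48 = 278.7 + 168.2 = 446.9 d
K_eq = L_total / Σ(L/K) = 876 / 446.9 = 1.960 m/d
q = K_eq · i = 1.960 × 8.4e-4 = 0.001647 m/d (same in every zone)
Zone A: v = q/n = 0.001647/0.17 = 0.009685 m/d → t_A = 627/0.009685 = 64740 d
Zone B: v = q/n = 0.001647/0.13 = 0.01267 m/d → t_B = 249/0.01267 = 19660 d
Total t = 64740 + 19660 = 84400 d
   = 84400 / 365 = 231 yr

231 years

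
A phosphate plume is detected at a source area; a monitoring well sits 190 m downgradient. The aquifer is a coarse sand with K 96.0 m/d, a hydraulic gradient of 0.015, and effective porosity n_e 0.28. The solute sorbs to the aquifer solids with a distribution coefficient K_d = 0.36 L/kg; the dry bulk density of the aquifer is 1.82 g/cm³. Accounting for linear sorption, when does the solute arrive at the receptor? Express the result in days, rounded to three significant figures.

123 days

Specific discharge q = 96.0 × 0.015 = 1.440 m/d
Average linear velocity = 1.440 / 0.28 = 5.143 m/d
Retardation R = 1 + ρ_b·K_d/n = 1 + 1.82×0.36/0.28 = 3.340
Contaminant velocity v_c = v/R = 5.143/3.340 = 1.540 m/d
t = L/v_c = 190/1.540 = 123.4 d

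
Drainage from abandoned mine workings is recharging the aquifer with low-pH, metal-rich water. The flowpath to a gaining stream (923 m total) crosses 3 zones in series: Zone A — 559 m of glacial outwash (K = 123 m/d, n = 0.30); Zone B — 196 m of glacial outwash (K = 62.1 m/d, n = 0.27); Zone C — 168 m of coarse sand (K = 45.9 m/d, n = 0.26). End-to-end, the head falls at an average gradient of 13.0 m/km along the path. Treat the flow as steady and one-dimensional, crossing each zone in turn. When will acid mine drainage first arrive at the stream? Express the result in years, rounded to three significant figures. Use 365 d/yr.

For zones in series the flux q is common to all zones; the equivalent conductivity is the harmonic (thickness-weighted) mean, K_eq = L_total / Σ(L_j/K_j).
Σ(L/K) = 559/123 + 196/62.1 + 168/45.9 = 4.545 + 3.156 + 3.660 = 11.36 d
K_eq = L_total / Σ(L/K) = 923 / 11.36 = 81.24 m/d
q = K_eq · i = 81.24 × 0.013 = 1.056 m/d (same in every zone)
Zone A: v = q/n = 1.056/0.30 = 3.521 m/d → t_A = 559/3.521 = 158.8 d
Zone B: v = q/n = 1.056/0.27 = 3.912 m/d → t_B = 196/3.912 = 50.11 d
Zone C: v = q/n = 1.056/0.26 = 4.062 m/d → t_C = 168/4.062 = 41.36 d
Total t = 158.8 + 50.11 + 41.36 = 250.2 d
   = 250.2 / 365 = 0.686 yr

0.686 years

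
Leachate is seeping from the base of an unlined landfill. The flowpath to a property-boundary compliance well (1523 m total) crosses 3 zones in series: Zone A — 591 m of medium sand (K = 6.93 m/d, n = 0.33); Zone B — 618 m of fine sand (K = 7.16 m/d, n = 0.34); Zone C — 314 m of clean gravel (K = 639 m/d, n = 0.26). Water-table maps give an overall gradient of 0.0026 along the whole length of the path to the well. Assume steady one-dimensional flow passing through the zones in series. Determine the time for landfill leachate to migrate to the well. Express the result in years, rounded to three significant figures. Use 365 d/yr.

Steady 1-D flow in series ⇒ the Darcy flux q is identical in every zone and the zone head losses add (resistances L/K in series).
Σ(L/K) = 591/6.93 + 618/7.16 + 314/639 = 85.28 + 86.31 + 0.4914 = 172.1 d
K_eq = L_total / Σ(L/K) = 1523 / 172.1 = 8.850 m/d
q = K_eq · i = 8.850 × 0.0026 = 0.02301 m/d (same in every zone)
Zone A: v = q/n = 0.02301/0.33 = 0.06973 m/d → t_A = 591/0.06973 = 8476 d
Zone B: v = q/n = 0.02301/0.34 = 0.06768 m/d → t_B = 618/0.06768 = 9131 d
Zone C: v = q/n = 0.02301/0.26 = 0.08850 m/d → t_C = 314/0.08850 = 3548 d
Total t = 8476 + 9131 + 3548 = 21150 d
   = 21150 / 365 = 58.0 yr

58.0 years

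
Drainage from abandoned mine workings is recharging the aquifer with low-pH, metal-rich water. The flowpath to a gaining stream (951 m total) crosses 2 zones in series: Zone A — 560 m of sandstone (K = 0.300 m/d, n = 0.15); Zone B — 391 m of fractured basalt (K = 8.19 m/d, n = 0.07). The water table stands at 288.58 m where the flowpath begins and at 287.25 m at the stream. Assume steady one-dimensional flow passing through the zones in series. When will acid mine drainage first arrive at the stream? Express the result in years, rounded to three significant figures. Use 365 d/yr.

439 years

Total head drop ΔH = 288.58 − 287.25 = 1.33 m
Continuity: the same q passes through each zone, so ΔH = q·Σ(L_j/K_j) — the zones act as resistances in series.
Σ(L/K) = 560/0.300 + 391/8.19 = 1867 + 47.74 = 1914 d
q = ΔH / Σ(L/K) = 1.33 / 1914 = 6.947e-4 m/d (same in every zone)
Zone A: v = q/n = 6.947e-4/0.15 = 0.004632 m/d → t_A = 560/0.004632 = 120900 d
Zone B: v = q/n = 6.947e-4/0.07 = 0.009925 m/d → t_B = 391/0.009925 = 39400 d
Total t = 120900 + 39400 = 160300 d
   = 160300 / 365 = 439 yr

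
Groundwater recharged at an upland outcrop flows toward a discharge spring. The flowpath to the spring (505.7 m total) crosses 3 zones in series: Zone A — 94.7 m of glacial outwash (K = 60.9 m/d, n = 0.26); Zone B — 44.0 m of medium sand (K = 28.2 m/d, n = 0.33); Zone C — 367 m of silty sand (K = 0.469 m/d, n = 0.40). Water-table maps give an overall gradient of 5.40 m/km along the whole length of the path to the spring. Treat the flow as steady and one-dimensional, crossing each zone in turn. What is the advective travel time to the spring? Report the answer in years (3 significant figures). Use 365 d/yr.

147 years

For zones in series the flux q is common to all zones; the equivalent conductivity is the harmonic (thickness-weighted) mean, K_eq = L_total / Σ(L_j/K_j).
Σ(L/K) = 94.7/60.9 + 44.0/28.2 + 367/0.469 = 1.555 + 1.560 + 782.5 = 785.6 d
K_eq = L_total / Σ(L/K) = 505.7 / 785.6 = 0.6437 m/d
q = K_eq · i = 0.6437 × 0.0054 = 0.003476 m/d (same in every zone)
Zone A: v = q/n = 0.003476/0.26 = 0.01337 m/d → t_A = 94.7/0.01337 = 7084 d
Zone B: v = q/n = 0.003476/0.33 = 0.01053 m/d → t_B = 44.0/0.01053 = 4177 d
Zone C: v = q/n = 0.003476/0.40 = 0.008690 m/d → t_C = 367/0.008690 = 42230 d
Total t = 7084 + 4177 + 42230 = 53490 d
   = 53490 / 365 = 147 yr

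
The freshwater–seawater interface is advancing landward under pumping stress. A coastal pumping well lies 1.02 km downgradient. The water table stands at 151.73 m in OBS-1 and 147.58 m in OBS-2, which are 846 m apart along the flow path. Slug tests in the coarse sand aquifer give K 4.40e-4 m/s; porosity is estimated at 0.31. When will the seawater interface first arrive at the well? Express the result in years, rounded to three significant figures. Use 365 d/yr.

Hydraulic gradient i = (151.73 − 147.58) / 846 = 4.15 / 846 = 0.004905
K = 4.40e-4 m/s × 86400 s/d = 38.02 m/d
Darcy flux q = K·i = 38.02 × 0.004905 = 0.1865 m/d
v = Ki/n = 38.02·0.004905/0.31 = 0.6016 m/d
L = 1.02 km = 1020 m
t = L / v = 1020 / 0.6016 = 1696 d
   = 1696 / 365 = 4.65 yr

4.65 years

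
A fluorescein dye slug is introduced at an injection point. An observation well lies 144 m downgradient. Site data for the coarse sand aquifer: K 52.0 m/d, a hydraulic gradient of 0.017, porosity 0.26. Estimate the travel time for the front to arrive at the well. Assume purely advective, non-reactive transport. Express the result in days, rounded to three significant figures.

42.4 days

q = Ki = 52.0 × 0.017 = 0.8840 m/d
v = Ki/n = 52.0·0.017/0.26 = 3.400 m/d
t = L / v = 144 / 3.400 = 42.35 d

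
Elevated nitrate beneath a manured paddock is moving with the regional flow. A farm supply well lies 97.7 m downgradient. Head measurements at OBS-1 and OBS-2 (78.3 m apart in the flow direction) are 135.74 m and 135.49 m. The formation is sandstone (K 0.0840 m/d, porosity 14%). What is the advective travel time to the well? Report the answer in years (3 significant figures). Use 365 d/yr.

140 years

Hydraulic gradient i = (135.74 − 135.49) / 78.3 = 0.25 / 78.3 = 0.003193
q = Ki = 0.0840 × 0.003193 = 2.682e-4 m/d
Seepage velocity v = q / n = 2.682e-4 / 0.14 = 0.001916 m/d
t = L / v = 97.7 / 0.001916 = 51000 d
   = 51000 / 365 = 140 yr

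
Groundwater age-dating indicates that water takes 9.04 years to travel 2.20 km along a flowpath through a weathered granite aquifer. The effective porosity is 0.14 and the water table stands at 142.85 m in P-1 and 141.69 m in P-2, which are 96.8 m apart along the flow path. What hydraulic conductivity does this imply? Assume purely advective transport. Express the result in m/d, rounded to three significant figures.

7.79 m/d

Hydraulic gradient i = (142.85 − 141.69) / 96.8 = 1.16 / 96.8 = 0.01198
t = 9.04 years = 3300 d
L = 2.20 km = 2200 m
v = L / t = 2200 / 3300 = 0.6667 m/d
K = v · n / i = 0.6667 × 0.14 / 0.01198 = 7.79 m/d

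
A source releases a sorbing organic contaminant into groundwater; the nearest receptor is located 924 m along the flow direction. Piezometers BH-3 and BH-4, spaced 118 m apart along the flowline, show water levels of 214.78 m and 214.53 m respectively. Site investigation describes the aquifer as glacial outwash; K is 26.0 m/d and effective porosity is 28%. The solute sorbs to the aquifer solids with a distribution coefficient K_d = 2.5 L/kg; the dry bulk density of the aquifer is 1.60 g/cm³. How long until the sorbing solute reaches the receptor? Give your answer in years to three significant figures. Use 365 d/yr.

197 years

Hydraulic gradient i = (214.78 − 214.53) / 118 = 0.25 / 118 = 0.002119
Specific discharge q = 26.0 × 0.002119 = 0.05508 m/d
v_s = q/n_e = 0.05508/0.28 = 0.1967 m/d
Retardation R = 1 + ρ_b·K_d/n = 1 + 1.60×2.5/0.28 = 15.29
Contaminant velocity v_c = v/R = 0.1967/15.29 = 0.01287 m/d
t = L/v_c = 924/0.01287 = 71790 d
   = 71790/365 = 197 yr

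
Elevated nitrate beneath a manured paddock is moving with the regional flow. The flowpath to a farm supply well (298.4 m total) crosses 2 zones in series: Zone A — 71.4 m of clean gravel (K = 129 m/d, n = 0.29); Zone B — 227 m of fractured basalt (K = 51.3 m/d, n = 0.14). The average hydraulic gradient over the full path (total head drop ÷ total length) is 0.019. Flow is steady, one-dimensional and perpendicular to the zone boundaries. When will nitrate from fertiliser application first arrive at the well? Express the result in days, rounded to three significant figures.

For zones in series the flux q is common to all zones; the equivalent conductivity is the harmonic (thickness-weighted) mean, K_eq = L_total / Σ(L_j/K_j).
Σ(L/K) = 71.4/129 + 227/51.3 = 0.5535 + 4.425 = 4.978 d
K_eq = L_total / Σ(L/K) = 298.4 / 4.978 = 59.94 m/d
q = K_eq · i = 59.94 × 0.019 = 1.139 m/d (same in every zone)
Zone A: v = q/n = 1.139/0.29 = 3.927 m/d → t_A = 71.4/3.927 = 18.18 d
Zone B: v = q/n = 1.139/0.14 = 8.135 m/d → t_B = 227/8.135 = 27.91 d
Total t = 18.18 + 27.91 = 46.09 d

46.1 days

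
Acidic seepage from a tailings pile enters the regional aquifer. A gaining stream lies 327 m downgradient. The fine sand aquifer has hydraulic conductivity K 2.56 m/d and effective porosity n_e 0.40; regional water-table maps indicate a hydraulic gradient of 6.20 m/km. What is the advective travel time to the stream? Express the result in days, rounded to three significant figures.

8240 days

Specific discharge q = 2.56 × 0.0062 = 0.01587 m/d
Seepage velocity v = q / n = 0.01587 / 0.40 = 0.03968 m/d
t = L / v = 327 / 0.03968 = 8241 d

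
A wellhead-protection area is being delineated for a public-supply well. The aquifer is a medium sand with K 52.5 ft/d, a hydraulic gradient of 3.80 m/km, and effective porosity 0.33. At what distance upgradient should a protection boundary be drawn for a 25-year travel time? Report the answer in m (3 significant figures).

K = 52.5 ft/d × 0.3048 = 16.00 m/d
Darcy flux q = K·i = 16.00 × 0.0038 = 0.06081 m/d
v_s = q/n_e = 0.06081/0.33 = 0.1843 m/d
T = 25 yr × 365 = 9125 d
L = v × T = 0.1843 × 9125 = 1681 m

1680 m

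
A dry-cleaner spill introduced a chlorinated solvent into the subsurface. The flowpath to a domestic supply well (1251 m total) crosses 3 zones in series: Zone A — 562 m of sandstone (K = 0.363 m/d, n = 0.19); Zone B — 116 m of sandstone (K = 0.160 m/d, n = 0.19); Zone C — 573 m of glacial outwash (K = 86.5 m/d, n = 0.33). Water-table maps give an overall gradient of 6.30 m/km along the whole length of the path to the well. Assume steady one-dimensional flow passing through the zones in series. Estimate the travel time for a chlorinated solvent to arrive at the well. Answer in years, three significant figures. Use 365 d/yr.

For zones in series the flux q is common to all zones; the equivalent conductivity is the harmonic (thickness-weighted) mean, K_eq = L_total / Σ(L_j/K_j).
Σ(L/K) = 562/0.363 + 116/0.160 + 573/86.5 = 1548 + 725.0 + 6.624 = 2280 d
K_eq = L_total / Σ(L/K) = 1251 / 2280 = 0.5487 m/d
q = K_eq · i = 0.5487 × 0.0063 = 0.003457 m/d (same in every zone)
Zone A: v = q/n = 0.003457/0.19 = 0.01819 m/d → t_A = 562/0.01819 = 30890 d
Zone B: v = q/n = 0.003457/0.19 = 0.01819 m/d → t_B = 116/0.01819 = 6376 d
Zone C: v = q/n = 0.003457/0.33 = 0.01048 m/d → t_C = 573/0.01048 = 54700 d
Total t = 30890 + 6376 + 54700 = 91960 d
   = 91960 / 365 = 252 yr

252 years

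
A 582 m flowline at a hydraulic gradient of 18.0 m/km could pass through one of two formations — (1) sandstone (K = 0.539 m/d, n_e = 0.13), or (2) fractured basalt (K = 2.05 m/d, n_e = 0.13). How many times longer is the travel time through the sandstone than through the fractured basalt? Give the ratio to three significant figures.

Unit 1 (sandstone): v = 0.539×0.018/0.13 = 0.07463 m/d, t = 582/0.07463 = 7798 d
Unit 2 (fractured basalt): v = 2.05×0.018/0.13 = 0.2838 m/d, t = 582/0.2838 = 2050 d
t(sandstone) / t(fractured basalt) = 7798/2050 = 3.80

3.80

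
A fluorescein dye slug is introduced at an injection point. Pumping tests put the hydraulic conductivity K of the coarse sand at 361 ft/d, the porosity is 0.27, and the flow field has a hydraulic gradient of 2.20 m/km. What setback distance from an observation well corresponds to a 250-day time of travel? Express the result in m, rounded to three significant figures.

K = 361 ft/d × 0.3048 = 110.0 m/d
q = Ki = 110.0 × 0.0022 = 0.2421 m/d
v_s = q/n_e = 0.2421/0.27 = 0.8966 m/d
L = v × T = 0.8966 × 250 = 224.1 m

224 m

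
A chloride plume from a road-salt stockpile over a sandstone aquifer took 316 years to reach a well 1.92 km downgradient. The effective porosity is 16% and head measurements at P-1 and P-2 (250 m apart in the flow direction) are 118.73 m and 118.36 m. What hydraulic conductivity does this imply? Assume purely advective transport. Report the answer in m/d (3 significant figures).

Hydraulic gradient i = (118.73 − 118.36) / 250 = 0.37 / 250 = 0.001480
t = 316 years = 115300 d
L = 1.92 km = 1920 m
v = L / t = 1920 / 115300 = 0.01665 m/d
K = v · n / i = 0.01665 × 0.16 / 0.001480 = 1.80 m/d

1.80 m/d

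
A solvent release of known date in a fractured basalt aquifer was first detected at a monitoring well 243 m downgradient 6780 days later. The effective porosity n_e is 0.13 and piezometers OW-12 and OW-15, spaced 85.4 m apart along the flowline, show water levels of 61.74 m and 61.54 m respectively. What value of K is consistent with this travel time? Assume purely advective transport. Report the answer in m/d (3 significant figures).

1.99 m/d

Hydraulic gradient i = (61.74 − 61.54) / 85.4 = 0.20 / 85.4 = 0.002342
v = L / t = 243 / 6780 = 0.03584 m/d
K = v · n / i = 0.03584 × 0.13 / 0.002342 = 1.99 m/d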